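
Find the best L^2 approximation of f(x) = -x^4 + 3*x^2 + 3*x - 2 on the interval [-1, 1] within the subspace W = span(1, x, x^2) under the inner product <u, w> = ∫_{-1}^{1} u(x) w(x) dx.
g(x) = 15*x^2/7 + 3*x - 67/35

The best approximation g ∈ W is the orthogonal projection of f onto W. Writing g = a_0 + a_1 x + a_2 x^2, the coefficients solve the normal equations G · a = b where
  G_{ij} = <φ_i, φ_j> and b_i = <f, φ_i>, with φ_0 = 1, φ_1 = x, φ_2 = x^2.
G =
  [2, 0, 2/3]
  [0, 2/3, 0]
  [2/3, 0, 2/5],
b = (-12/5, 2, -44/105).
Solving gives a_0 = -67/35, a_1 = 3, a_2 = 15/7, so
  g(x) = 15*x^2/7 + 3*x - 67/35.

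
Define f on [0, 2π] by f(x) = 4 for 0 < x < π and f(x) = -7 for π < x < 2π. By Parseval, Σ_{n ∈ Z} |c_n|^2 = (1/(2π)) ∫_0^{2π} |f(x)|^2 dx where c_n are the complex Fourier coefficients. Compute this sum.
Σ |c_n|^2 = 65/2

Parseval equates the L^2 energy of f (normalised by 1/(2π)) with the ℓ^2 sum of its Fourier coefficients: (1/(2π)) ∫_0^{2π} |f|^2 = Σ |c_n|^2.
Compute the left side: (1/(2π)) [∫_0^π 4^2 dx + ∫_π^{2π} (-7)^2 dx] = (1/(2π)) · (16π + 49π) = (16 + 49)/2 = 65/2.
So Σ_{n ∈ Z} |c_n|^2 = 65/2.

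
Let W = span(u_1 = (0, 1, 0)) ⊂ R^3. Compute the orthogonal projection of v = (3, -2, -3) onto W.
proj_W(v) = (0, -2, 0)

Set up U = [u_1 | ... | u_1] ∈ R^(3×1). The projector onto W = col(U) is P = U (U^T U)^(-1) U^T.
Compute U^T U =
  [1],
and U^T v = (-2).
Solve U^T U · c = U^T v for the coefficients: c = (-2). The projection is proj_W(v) = U c.
Check: (v - proj_W(v)) · u_1 = 0  (should be 0).
Result: proj_W(v) = (0, -2, 0).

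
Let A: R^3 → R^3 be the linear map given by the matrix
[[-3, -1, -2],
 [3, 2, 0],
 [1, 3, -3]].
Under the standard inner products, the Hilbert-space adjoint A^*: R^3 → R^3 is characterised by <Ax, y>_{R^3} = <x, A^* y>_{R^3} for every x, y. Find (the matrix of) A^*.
A^* = A^T =
[[-3, 3, 1],
 [-1, 2, 3],
 [-2, 0, -3]]

For real matrices with standard dot products, the defining identity <Ax, y> = <x, A^* y> gives (Ax)^T y = x^T (A^*) y, i.e. x^T A^T y = x^T (A^*) y. Since this holds for all x, y, we must have A^* = A^T. Therefore
A^* =
[[-3, 3, 1],
 [-1, 2, 3],
 [-2, 0, -3]].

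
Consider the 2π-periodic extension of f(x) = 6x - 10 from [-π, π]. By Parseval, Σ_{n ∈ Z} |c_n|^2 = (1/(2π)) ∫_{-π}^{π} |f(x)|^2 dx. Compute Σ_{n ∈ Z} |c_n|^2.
Σ |c_n|^2 = 12π^2 + 100

Expand and integrate term by term over [-π, π]:
  ∫ (6x)^2 dx = 36·(2π^3/3); ∫ 2·6·(-10)·x dx = 0 (odd integrand); ∫ (-10)^2 dx = 100·2π.
So (1/(2π)) ∫_{-π}^{π} (6x - 10)^2 dx = 36π^2/3 + 100 = 12π^2 + 100.
Parseval ⇒ Σ |c_n|^2 = 12π^2 + 100.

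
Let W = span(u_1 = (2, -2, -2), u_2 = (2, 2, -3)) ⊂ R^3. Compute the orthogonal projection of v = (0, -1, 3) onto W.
proj_W(v) = (-55/42, -53/42, 41/21)

Set up U = [u_1 | ... | u_2] ∈ R^(3×2). The projector onto W = col(U) is P = U (U^T U)^(-1) U^T.
Compute U^T U =
  [12, 6]
  [6, 17],
and U^T v = (-4, -11).
Solve U^T U · c = U^T v for the coefficients: c = (-1/84, -9/14). The projection is proj_W(v) = U c.
Check: (v - proj_W(v)) · u_1 = 0  (should be 0).
Check: (v - proj_W(v)) · u_2 = 0  (should be 0).
Result: proj_W(v) = (-55/42, -53/42, 41/21).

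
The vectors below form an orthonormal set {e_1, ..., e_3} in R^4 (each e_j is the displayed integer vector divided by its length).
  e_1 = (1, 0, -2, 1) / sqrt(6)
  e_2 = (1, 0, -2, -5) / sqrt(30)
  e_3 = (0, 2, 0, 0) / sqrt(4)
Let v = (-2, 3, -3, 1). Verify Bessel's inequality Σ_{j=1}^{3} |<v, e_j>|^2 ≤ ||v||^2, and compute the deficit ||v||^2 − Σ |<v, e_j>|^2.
Σ |<v, e_j>|^2 = 66/5; ||v||^2 = 23; deficit = 49/5

Write each e_j = u_j / sqrt(<u_j, u_j>) where u_j is the displayed integer vector. Then <v, e_j> = <v, u_j> / sqrt(<u_j, u_j>), so |<v, e_j>|^2 = <v, u_j>^2 / <u_j, u_j>.
Coefficients: <v, e_1> = 5/sqrt(6), <v, e_2> = -1/sqrt(30), <v, e_3> = 6/sqrt(4).
Square and sum: Σ |<v, e_j>|^2 = 66/5.
Compute ||v||^2 = v·v = 23.
Deficit = 23 − 66/5 = 49/5 ≥ 0, confirming Bessel's inequality. (The deficit equals ||v − Σ <v,e_j> e_j||^2, the squared distance from v to span{e_j}.)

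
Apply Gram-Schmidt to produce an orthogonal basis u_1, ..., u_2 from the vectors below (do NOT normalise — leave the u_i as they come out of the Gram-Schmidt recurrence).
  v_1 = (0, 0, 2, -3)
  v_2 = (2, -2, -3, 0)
Orthogonal basis:
  u_1 = (0, 0, 2, -3)
  u_2 = (2, -2, -27/13, -18/13)

Apply the Gram-Schmidt recurrence
  u_1 = v_1
  u_i = v_i − Σ_{j<i} ((v_i · u_j) / (u_j · u_j)) · u_j.

Step by step this gives:
  u_1 = (0, 0, 2, -3)
  u_2 = (2, -2, -27/13, -18/13)

Orthogonality check:
  u_2 · u_1 = 0 (should be 0)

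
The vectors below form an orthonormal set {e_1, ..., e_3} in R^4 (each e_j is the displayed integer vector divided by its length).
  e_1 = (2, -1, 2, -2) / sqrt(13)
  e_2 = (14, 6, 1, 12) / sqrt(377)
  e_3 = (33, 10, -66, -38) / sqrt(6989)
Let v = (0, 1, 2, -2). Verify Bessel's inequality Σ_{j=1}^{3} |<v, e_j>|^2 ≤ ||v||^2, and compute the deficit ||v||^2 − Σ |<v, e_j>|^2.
Σ |<v, e_j>|^2 = 1145/241; ||v||^2 = 9; deficit = 1024/241

Write each e_j = u_j / sqrt(<u_j, u_j>) where u_j is the displayed integer vector. Then <v, e_j> = <v, u_j> / sqrt(<u_j, u_j>), so |<v, e_j>|^2 = <v, u_j>^2 / <u_j, u_j>.
Coefficients: <v, e_1> = 7/sqrt(13), <v, e_2> = -16/sqrt(377), <v, e_3> = -46/sqrt(6989).
Square and sum: Σ |<v, e_j>|^2 = 1145/241.
Compute ||v||^2 = v·v = 9.
Deficit = 9 − 1145/241 = 1024/241 ≥ 0, confirming Bessel's inequality. (The deficit equals ||v − Σ <v,e_j> e_j||^2, the squared distance from v to span{e_j}.)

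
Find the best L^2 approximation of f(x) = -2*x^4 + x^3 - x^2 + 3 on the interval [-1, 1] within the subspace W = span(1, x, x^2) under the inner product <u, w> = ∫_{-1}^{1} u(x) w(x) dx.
g(x) = -19*x^2/7 + 3*x/5 + 111/35

The best approximation g ∈ W is the orthogonal projection of f onto W. Writing g = a_0 + a_1 x + a_2 x^2, the coefficients solve the normal equations G · a = b where
  G_{ij} = <φ_i, φ_j> and b_i = <f, φ_i>, with φ_0 = 1, φ_1 = x, φ_2 = x^2.
G =
  [2, 0, 2/3]
  [0, 2/3, 0]
  [2/3, 0, 2/5],
b = (68/15, 2/5, 36/35).
Solving gives a_0 = 111/35, a_1 = 3/5, a_2 = -19/7, so
  g(x) = -19*x^2/7 + 3*x/5 + 111/35.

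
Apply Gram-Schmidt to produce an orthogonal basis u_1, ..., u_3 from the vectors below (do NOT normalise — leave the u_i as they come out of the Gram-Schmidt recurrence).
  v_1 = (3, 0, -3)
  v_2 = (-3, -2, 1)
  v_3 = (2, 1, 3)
Orthogonal basis:
  u_1 = (3, 0, -3)
  u_2 = (-1, -2, -1)
  u_3 = (4/3, -4/3, 4/3)

Apply the Gram-Schmidt recurrence
  u_1 = v_1
  u_i = v_i − Σ_{j<i} ((v_i · u_j) / (u_j · u_j)) · u_j.

Step by step this gives:
  u_1 = (3, 0, -3)
  u_2 = (-1, -2, -1)
  u_3 = (4/3, -4/3, 4/3)

Orthogonality check:
  u_2 · u_1 = 0 (should be 0)
  u_3 · u_1 = 0 (should be 0)
  u_3 · u_2 = 0 (should be 0)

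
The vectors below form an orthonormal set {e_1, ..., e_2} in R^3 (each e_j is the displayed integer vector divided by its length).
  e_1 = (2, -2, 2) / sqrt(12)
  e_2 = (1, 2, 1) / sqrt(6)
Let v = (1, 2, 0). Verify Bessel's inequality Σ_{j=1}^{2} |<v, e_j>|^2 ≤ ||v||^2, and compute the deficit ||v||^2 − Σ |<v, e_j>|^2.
Σ |<v, e_j>|^2 = 9/2; ||v||^2 = 5; deficit = 1/2

Write each e_j = u_j / sqrt(<u_j, u_j>) where u_j is the displayed integer vector. Then <v, e_j> = <v, u_j> / sqrt(<u_j, u_j>), so |<v, e_j>|^2 = <v, u_j>^2 / <u_j, u_j>.
Coefficients: <v, e_1> = -2/sqrt(12), <v, e_2> = 5/sqrt(6).
Square and sum: Σ |<v, e_j>|^2 = 9/2.
Compute ||v||^2 = v·v = 5.
Deficit = 5 − 9/2 = 1/2 ≥ 0, confirming Bessel's inequality. (The deficit equals ||v − Σ <v,e_j> e_j||^2, the squared distance from v to span{e_j}.)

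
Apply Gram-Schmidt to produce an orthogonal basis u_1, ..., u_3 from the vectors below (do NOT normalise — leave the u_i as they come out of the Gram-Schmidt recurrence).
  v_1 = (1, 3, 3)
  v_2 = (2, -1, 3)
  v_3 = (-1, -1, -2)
Orthogonal basis:
  u_1 = (1, 3, 3)
  u_2 = (30/19, -43/19, 33/19)
  u_3 = (-6/101, -3/202, 7/202)

Apply the Gram-Schmidt recurrence
  u_1 = v_1
  u_i = v_i − Σ_{j<i} ((v_i · u_j) / (u_j · u_j)) · u_j.

Step by step this gives:
  u_1 = (1, 3, 3)
  u_2 = (30/19, -43/19, 33/19)
  u_3 = (-6/101, -3/202, 7/202)

Orthogonality check:
  u_2 · u_1 = 0 (should be 0)
  u_3 · u_1 = 0 (should be 0)
  u_3 · u_2 = 0 (should be 0)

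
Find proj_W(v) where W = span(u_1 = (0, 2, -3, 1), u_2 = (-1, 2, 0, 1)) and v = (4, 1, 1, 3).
proj_W(v) = (-4/59, 22/59, -21/59, 11/59)

Set up U = [u_1 | ... | u_2] ∈ R^(4×2). The projector onto W = col(U) is P = U (U^T U)^(-1) U^T.
Compute U^T U =
  [14, 5]
  [5, 6],
and U^T v = (2, 1).
Solve U^T U · c = U^T v for the coefficients: c = (7/59, 4/59). The projection is proj_W(v) = U c.
Check: (v - proj_W(v)) · u_1 = 0  (should be 0).
Check: (v - proj_W(v)) · u_2 = 0  (should be 0).
Result: proj_W(v) = (-4/59, 22/59, -21/59, 11/59).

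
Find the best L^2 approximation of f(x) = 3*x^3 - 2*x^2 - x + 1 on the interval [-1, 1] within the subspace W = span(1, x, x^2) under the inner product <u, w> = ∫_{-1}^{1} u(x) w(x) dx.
g(x) = -2*x^2 + 4*x/5 + 1

The best approximation g ∈ W is the orthogonal projection of f onto W. Writing g = a_0 + a_1 x + a_2 x^2, the coefficients solve the normal equations G · a = b where
  G_{ij} = <φ_i, φ_j> and b_i = <f, φ_i>, with φ_0 = 1, φ_1 = x, φ_2 = x^2.
G =
  [2, 0, 2/3]
  [0, 2/3, 0]
  [2/3, 0, 2/5],
b = (2/3, 8/15, -2/15).
Solving gives a_0 = 1, a_1 = 4/5, a_2 = -2, so
  g(x) = -2*x^2 + 4*x/5 + 1.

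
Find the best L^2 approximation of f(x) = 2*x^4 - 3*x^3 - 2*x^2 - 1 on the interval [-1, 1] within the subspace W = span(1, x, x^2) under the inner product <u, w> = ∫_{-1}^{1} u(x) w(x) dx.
g(x) = -2*x^2/7 - 9*x/5 - 41/35

The best approximation g ∈ W is the orthogonal projection of f onto W. Writing g = a_0 + a_1 x + a_2 x^2, the coefficients solve the normal equations G · a = b where
  G_{ij} = <φ_i, φ_j> and b_i = <f, φ_i>, with φ_0 = 1, φ_1 = x, φ_2 = x^2.
G =
  [2, 0, 2/3]
  [0, 2/3, 0]
  [2/3, 0, 2/5],
b = (-38/15, -6/5, -94/105).
Solving gives a_0 = -41/35, a_1 = -9/5, a_2 = -2/7, so
  g(x) = -2*x^2/7 - 9*x/5 - 41/35.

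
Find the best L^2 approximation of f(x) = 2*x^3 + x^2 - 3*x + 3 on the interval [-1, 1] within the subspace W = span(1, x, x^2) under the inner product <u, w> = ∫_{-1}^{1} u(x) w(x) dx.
g(x) = x^2 - 9*x/5 + 3

The best approximation g ∈ W is the orthogonal projection of f onto W. Writing g = a_0 + a_1 x + a_2 x^2, the coefficients solve the normal equations G · a = b where
  G_{ij} = <φ_i, φ_j> and b_i = <f, φ_i>, with φ_0 = 1, φ_1 = x, φ_2 = x^2.
G =
  [2, 0, 2/3]
  [0, 2/3, 0]
  [2/3, 0, 2/5],
b = (20/3, -6/5, 12/5).
Solving gives a_0 = 3, a_1 = -9/5, a_2 = 1, so
  g(x) = x^2 - 9*x/5 + 3.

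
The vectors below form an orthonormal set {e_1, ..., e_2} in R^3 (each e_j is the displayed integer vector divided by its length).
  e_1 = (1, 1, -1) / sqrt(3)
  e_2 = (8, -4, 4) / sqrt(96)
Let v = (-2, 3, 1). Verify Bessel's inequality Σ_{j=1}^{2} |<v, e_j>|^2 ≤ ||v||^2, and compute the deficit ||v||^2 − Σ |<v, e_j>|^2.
Σ |<v, e_j>|^2 = 6; ||v||^2 = 14; deficit = 8

Write each e_j = u_j / sqrt(<u_j, u_j>) where u_j is the displayed integer vector. Then <v, e_j> = <v, u_j> / sqrt(<u_j, u_j>), so |<v, e_j>|^2 = <v, u_j>^2 / <u_j, u_j>.
Coefficients: <v, e_1> = 0/sqrt(3), <v, e_2> = -24/sqrt(96).
Square and sum: Σ |<v, e_j>|^2 = 6.
Compute ||v||^2 = v·v = 14.
Deficit = 14 − 6 = 8 ≥ 0, confirming Bessel's inequality. (The deficit equals ||v − Σ <v,e_j> e_j||^2, the squared distance from v to span{e_j}.)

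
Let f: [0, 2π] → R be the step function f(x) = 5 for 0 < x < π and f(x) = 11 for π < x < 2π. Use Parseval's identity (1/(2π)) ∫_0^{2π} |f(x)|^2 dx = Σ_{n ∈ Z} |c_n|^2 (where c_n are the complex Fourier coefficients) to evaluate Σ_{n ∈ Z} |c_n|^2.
Σ |c_n|^2 = 73

Parseval equates the L^2 energy of f (normalised by 1/(2π)) with the ℓ^2 sum of its Fourier coefficients: (1/(2π)) ∫_0^{2π} |f|^2 = Σ |c_n|^2.
Compute the left side: (1/(2π)) [∫_0^π 5^2 dx + ∫_π^{2π} 11^2 dx] = (1/(2π)) · (25π + 121π) = (25 + 121)/2 = 73.
So Σ_{n ∈ Z} |c_n|^2 = 73.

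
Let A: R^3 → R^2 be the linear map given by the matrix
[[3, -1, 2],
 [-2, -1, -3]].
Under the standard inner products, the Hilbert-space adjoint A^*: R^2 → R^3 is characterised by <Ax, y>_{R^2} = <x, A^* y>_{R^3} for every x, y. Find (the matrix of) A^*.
A^* = A^T =
[[3, -2],
 [-1, -1],
 [2, -3]]

For real matrices with standard dot products, the defining identity <Ax, y> = <x, A^* y> gives (Ax)^T y = x^T (A^*) y, i.e. x^T A^T y = x^T (A^*) y. Since this holds for all x, y, we must have A^* = A^T. Therefore
A^* =
[[3, -2],
 [-1, -1],
 [2, -3]].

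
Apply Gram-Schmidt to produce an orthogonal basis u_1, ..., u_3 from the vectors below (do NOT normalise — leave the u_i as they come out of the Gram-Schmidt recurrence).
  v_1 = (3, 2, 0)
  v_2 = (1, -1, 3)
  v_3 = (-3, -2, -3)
Orthogonal basis:
  u_1 = (3, 2, 0)
  u_2 = (10/13, -15/13, 3)
  u_3 = (45/71, -135/142, -75/142)

Apply the Gram-Schmidt recurrence
  u_1 = v_1
  u_i = v_i − Σ_{j<i} ((v_i · u_j) / (u_j · u_j)) · u_j.

Step by step this gives:
  u_1 = (3, 2, 0)
  u_2 = (10/13, -15/13, 3)
  u_3 = (45/71, -135/142, -75/142)

Orthogonality check:
  u_2 · u_1 = 0 (should be 0)
  u_3 · u_1 = 0 (should be 0)
  u_3 · u_2 = 0 (should be 0)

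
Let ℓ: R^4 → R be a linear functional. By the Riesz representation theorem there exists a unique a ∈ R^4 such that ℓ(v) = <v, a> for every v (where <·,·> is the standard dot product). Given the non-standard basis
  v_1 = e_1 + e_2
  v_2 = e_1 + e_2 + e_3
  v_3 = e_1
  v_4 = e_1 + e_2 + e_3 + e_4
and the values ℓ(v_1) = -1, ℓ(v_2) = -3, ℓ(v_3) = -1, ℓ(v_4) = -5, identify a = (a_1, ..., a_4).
a = (-1, 0, -2, -2)

Write a = (a_1, ..., a_4) in the standard basis. For each basis vector v_i, ℓ(v_i) = <v_i, a> is a linear equation in the a_j's. Collect the n equations into a matrix system V a = ℓ, where row i of V is v_i (expressed in the standard basis). Since V is invertible (lower-triangular with 1s on the diagonal, up to permutation), solve by back-substitution:
  V =
[[1, 1, 0, 0],
 [1, 1, 1, 0],
 [1, 0, 0, 0],
 [1, 1, 1, 1]]
  V a = (-1, -3, -1, -5)
Solving gives a = (-1, 0, -2, -2).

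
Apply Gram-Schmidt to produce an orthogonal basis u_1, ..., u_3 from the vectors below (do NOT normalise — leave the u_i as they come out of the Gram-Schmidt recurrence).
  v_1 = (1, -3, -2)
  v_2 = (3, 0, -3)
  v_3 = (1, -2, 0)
Orthogonal basis:
  u_1 = (1, -3, -2)
  u_2 = (33/14, 27/14, -12/7)
  u_3 = (15/19, -5/19, 15/19)

Apply the Gram-Schmidt recurrence
  u_1 = v_1
  u_i = v_i − Σ_{j<i} ((v_i · u_j) / (u_j · u_j)) · u_j.

Step by step this gives:
  u_1 = (1, -3, -2)
  u_2 = (33/14, 27/14, -12/7)
  u_3 = (15/19, -5/19, 15/19)

Orthogonality check:
  u_2 · u_1 = 0 (should be 0)
  u_3 · u_1 = 0 (should be 0)
  u_3 · u_2 = 0 (should be 0)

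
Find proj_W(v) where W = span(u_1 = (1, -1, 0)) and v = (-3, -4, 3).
proj_W(v) = (1/2, -1/2, 0)

Set up U = [u_1 | ... | u_1] ∈ R^(3×1). The projector onto W = col(U) is P = U (U^T U)^(-1) U^T.
Compute U^T U =
  [2],
and U^T v = (1).
Solve U^T U · c = U^T v for the coefficients: c = (1/2). The projection is proj_W(v) = U c.
Check: (v - proj_W(v)) · u_1 = 0  (should be 0).
Result: proj_W(v) = (1/2, -1/2, 0).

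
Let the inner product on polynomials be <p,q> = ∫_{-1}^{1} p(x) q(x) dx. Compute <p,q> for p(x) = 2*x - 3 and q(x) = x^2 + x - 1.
<p,q> = 16/3

Expand the product: p(x)·q(x) = 2*x^3 - x^2 - 5*x + 3.
∫_{-1}^{1} of each monomial x^k gives [2/(k+1) if k even, 0 if k odd]. Integrating term-by-term (or equivalently evaluating the antiderivative F(x) = x^4/2 - x^3/3 - 5*x^2/2 + 3*x at the endpoints):
  F(1) − F(−1) = 2/3 − (-14/3) = 16/3.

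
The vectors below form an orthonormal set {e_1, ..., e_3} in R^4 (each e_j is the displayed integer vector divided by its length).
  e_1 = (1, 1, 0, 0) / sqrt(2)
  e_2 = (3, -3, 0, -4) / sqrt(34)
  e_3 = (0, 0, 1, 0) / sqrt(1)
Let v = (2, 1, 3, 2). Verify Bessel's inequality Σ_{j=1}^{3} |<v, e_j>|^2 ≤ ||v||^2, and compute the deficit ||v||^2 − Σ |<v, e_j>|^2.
Σ |<v, e_j>|^2 = 242/17; ||v||^2 = 18; deficit = 64/17

Write each e_j = u_j / sqrt(<u_j, u_j>) where u_j is the displayed integer vector. Then <v, e_j> = <v, u_j> / sqrt(<u_j, u_j>), so |<v, e_j>|^2 = <v, u_j>^2 / <u_j, u_j>.
Coefficients: <v, e_1> = 3/sqrt(2), <v, e_2> = -5/sqrt(34), <v, e_3> = 3/sqrt(1).
Square and sum: Σ |<v, e_j>|^2 = 242/17.
Compute ||v||^2 = v·v = 18.
Deficit = 18 − 242/17 = 64/17 ≥ 0, confirming Bessel's inequality. (The deficit equals ||v − Σ <v,e_j> e_j||^2, the squared distance from v to span{e_j}.)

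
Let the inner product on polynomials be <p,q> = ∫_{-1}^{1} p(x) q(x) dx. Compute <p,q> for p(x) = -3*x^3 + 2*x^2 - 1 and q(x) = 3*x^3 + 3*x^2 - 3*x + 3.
<p,q> = -4/7

Expand the product: p(x)·q(x) = -9*x^6 - 3*x^5 + 15*x^4 - 18*x^3 + 3*x^2 + 3*x - 3.
∫_{-1}^{1} of each monomial x^k gives [2/(k+1) if k even, 0 if k odd]. Integrating term-by-term (or equivalently evaluating the antiderivative F(x) = -9*x^7/7 - x^6/2 + 3*x^5 - 9*x^4/2 + x^3 + 3*x^2/2 - 3*x at the endpoints):
  F(1) − F(−1) = -53/14 − (-45/14) = -4/7.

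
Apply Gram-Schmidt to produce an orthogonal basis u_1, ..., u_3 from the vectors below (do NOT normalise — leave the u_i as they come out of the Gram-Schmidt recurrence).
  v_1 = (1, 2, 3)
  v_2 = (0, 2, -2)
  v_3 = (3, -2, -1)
Orthogonal basis:
  u_1 = (1, 2, 3)
  u_2 = (1/7, 16/7, -11/7)
  u_3 = (10/3, -2/3, -2/3)

Apply the Gram-Schmidt recurrence
  u_1 = v_1
  u_i = v_i − Σ_{j<i} ((v_i · u_j) / (u_j · u_j)) · u_j.

Step by step this gives:
  u_1 = (1, 2, 3)
  u_2 = (1/7, 16/7, -11/7)
  u_3 = (10/3, -2/3, -2/3)

Orthogonality check:
  u_2 · u_1 = 0 (should be 0)
  u_3 · u_1 = 0 (should be 0)
  u_3 · u_2 = 0 (should be 0)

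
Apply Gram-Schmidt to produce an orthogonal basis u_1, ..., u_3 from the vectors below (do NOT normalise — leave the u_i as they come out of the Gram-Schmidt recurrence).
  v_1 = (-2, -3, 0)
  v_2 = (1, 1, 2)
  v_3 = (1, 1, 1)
Orthogonal basis:
  u_1 = (-2, -3, 0)
  u_2 = (3/13, -2/13, 2)
  u_3 = (6/53, -4/53, -1/53)

Apply the Gram-Schmidt recurrence
  u_1 = v_1
  u_i = v_i − Σ_{j<i} ((v_i · u_j) / (u_j · u_j)) · u_j.

Step by step this gives:
  u_1 = (-2, -3, 0)
  u_2 = (3/13, -2/13, 2)
  u_3 = (6/53, -4/53, -1/53)

Orthogonality check:
  u_2 · u_1 = 0 (should be 0)
  u_3 · u_1 = 0 (should be 0)
  u_3 · u_2 = 0 (should be 0)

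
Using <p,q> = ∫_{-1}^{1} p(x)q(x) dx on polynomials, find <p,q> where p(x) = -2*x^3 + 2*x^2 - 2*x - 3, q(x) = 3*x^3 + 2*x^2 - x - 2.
<p,q> = 104/21

Expand the product: p(x)·q(x) = -6*x^6 + 2*x^5 - 11*x^3 - 8*x^2 + 7*x + 6.
∫_{-1}^{1} of each monomial x^k gives [2/(k+1) if k even, 0 if k odd]. Integrating term-by-term (or equivalently evaluating the antiderivative F(x) = -6*x^7/7 + x^6/3 - 11*x^4/4 - 8*x^3/3 + 7*x^2/2 + 6*x at the endpoints):
  F(1) − F(−1) = 299/84 − (-39/28) = 104/21.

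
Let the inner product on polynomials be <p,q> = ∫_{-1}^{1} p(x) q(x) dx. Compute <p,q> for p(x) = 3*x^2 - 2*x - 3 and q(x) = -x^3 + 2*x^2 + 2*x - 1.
<p,q> = 8/15

Expand the product: p(x)·q(x) = -3*x^5 + 8*x^4 + 5*x^3 - 13*x^2 - 4*x + 3.
∫_{-1}^{1} of each monomial x^k gives [2/(k+1) if k even, 0 if k odd]. Integrating term-by-term (or equivalently evaluating the antiderivative F(x) = -x^6/2 + 8*x^5/5 + 5*x^4/4 - 13*x^3/3 - 2*x^2 + 3*x at the endpoints):
  F(1) − F(−1) = -59/60 − (-91/60) = 8/15.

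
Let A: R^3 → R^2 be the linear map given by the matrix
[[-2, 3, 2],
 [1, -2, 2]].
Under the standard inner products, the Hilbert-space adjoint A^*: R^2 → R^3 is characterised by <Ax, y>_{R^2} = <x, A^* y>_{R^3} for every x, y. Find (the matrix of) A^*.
A^* = A^T =
[[-2, 1],
 [3, -2],
 [2, 2]]

For real matrices with standard dot products, the defining identity <Ax, y> = <x, A^* y> gives (Ax)^T y = x^T (A^*) y, i.e. x^T A^T y = x^T (A^*) y. Since this holds for all x, y, we must have A^* = A^T. Therefore
A^* =
[[-2, 1],
 [3, -2],
 [2, 2]].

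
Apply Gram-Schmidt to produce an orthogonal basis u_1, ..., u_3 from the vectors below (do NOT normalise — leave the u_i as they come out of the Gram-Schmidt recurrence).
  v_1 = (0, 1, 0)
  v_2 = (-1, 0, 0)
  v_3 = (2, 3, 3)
Orthogonal basis:
  u_1 = (0, 1, 0)
  u_2 = (-1, 0, 0)
  u_3 = (0, 0, 3)

Apply the Gram-Schmidt recurrence
  u_1 = v_1
  u_i = v_i − Σ_{j<i} ((v_i · u_j) / (u_j · u_j)) · u_j.

Step by step this gives:
  u_1 = (0, 1, 0)
  u_2 = (-1, 0, 0)
  u_3 = (0, 0, 3)

Orthogonality check:
  u_2 · u_1 = 0 (should be 0)
  u_3 · u_1 = 0 (should be 0)
  u_3 · u_2 = 0 (should be 0)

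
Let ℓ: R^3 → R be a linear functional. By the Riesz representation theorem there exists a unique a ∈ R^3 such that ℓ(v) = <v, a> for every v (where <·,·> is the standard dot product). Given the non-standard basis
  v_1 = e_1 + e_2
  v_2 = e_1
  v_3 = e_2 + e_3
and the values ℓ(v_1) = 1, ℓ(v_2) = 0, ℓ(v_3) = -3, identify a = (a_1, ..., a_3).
a = (0, 1, -4)

Write a = (a_1, ..., a_3) in the standard basis. For each basis vector v_i, ℓ(v_i) = <v_i, a> is a linear equation in the a_j's. Collect the n equations into a matrix system V a = ℓ, where row i of V is v_i (expressed in the standard basis). Since V is invertible (lower-triangular with 1s on the diagonal, up to permutation), solve by back-substitution:
  V =
[[1, 1, 0],
 [1, 0, 0],
 [0, 1, 1]]
  V a = (1, 0, -3)
Solving gives a = (0, 1, -4).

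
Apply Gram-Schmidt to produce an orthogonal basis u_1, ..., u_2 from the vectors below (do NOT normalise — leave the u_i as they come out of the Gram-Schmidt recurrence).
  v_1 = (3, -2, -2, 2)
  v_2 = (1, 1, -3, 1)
Orthogonal basis:
  u_1 = (3, -2, -2, 2)
  u_2 = (-2/7, 13/7, -15/7, 1/7)

Apply the Gram-Schmidt recurrence
  u_1 = v_1
  u_i = v_i − Σ_{j<i} ((v_i · u_j) / (u_j · u_j)) · u_j.

Step by step this gives:
  u_1 = (3, -2, -2, 2)
  u_2 = (-2/7, 13/7, -15/7, 1/7)

Orthogonality check:
  u_2 · u_1 = 0 (should be 0)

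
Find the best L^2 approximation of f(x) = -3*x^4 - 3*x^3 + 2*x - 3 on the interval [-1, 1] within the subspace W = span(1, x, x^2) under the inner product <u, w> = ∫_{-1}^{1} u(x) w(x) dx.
g(x) = -18*x^2/7 + x/5 - 96/35

The best approximation g ∈ W is the orthogonal projection of f onto W. Writing g = a_0 + a_1 x + a_2 x^2, the coefficients solve the normal equations G · a = b where
  G_{ij} = <φ_i, φ_j> and b_i = <f, φ_i>, with φ_0 = 1, φ_1 = x, φ_2 = x^2.
G =
  [2, 0, 2/3]
  [0, 2/3, 0]
  [2/3, 0, 2/5],
b = (-36/5, 2/15, -20/7).
Solving gives a_0 = -96/35, a_1 = 1/5, a_2 = -18/7, so
  g(x) = -18*x^2/7 + x/5 - 96/35.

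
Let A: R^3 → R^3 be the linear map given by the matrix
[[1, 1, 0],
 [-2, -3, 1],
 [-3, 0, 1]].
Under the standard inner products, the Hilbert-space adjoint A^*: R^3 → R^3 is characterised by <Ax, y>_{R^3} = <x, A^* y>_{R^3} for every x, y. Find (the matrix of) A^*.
A^* = A^T =
[[1, -2, -3],
 [1, -3, 0],
 [0, 1, 1]]

For real matrices with standard dot products, the defining identity <Ax, y> = <x, A^* y> gives (Ax)^T y = x^T (A^*) y, i.e. x^T A^T y = x^T (A^*) y. Since this holds for all x, y, we must have A^* = A^T. Therefore
A^* =
[[1, -2, -3],
 [1, -3, 0],
 [0, 1, 1]].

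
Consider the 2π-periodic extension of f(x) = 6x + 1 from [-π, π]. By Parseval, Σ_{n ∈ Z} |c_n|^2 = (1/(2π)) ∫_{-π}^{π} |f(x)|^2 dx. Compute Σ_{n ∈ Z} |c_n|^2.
Σ |c_n|^2 = 12π^2 + 1

Expand and integrate term by term over [-π, π]:
  ∫ (6x)^2 dx = 36·(2π^3/3); ∫ 2·6·(1)·x dx = 0 (odd integrand); ∫ 1^2 dx = 1·2π.
So (1/(2π)) ∫_{-π}^{π} (6x + 1)^2 dx = 36π^2/3 + 1 = 12π^2 + 1.
Parseval ⇒ Σ |c_n|^2 = 12π^2 + 1.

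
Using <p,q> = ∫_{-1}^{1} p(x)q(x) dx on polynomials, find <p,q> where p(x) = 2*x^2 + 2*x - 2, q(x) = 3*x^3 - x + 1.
<p,q> = -8/5

Expand the product: p(x)·q(x) = 6*x^5 + 6*x^4 - 8*x^3 + 4*x - 2.
∫_{-1}^{1} of each monomial x^k gives [2/(k+1) if k even, 0 if k odd]. Integrating term-by-term (or equivalently evaluating the antiderivative F(x) = x^6 + 6*x^5/5 - 2*x^4 + 2*x^2 - 2*x at the endpoints):
  F(1) − F(−1) = 1/5 − (9/5) = -8/5.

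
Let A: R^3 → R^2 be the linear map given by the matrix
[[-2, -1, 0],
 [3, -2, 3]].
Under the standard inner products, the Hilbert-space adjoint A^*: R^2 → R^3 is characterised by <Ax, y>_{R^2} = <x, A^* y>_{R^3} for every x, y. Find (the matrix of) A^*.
A^* = A^T =
[[-2, 3],
 [-1, -2],
 [0, 3]]

For real matrices with standard dot products, the defining identity <Ax, y> = <x, A^* y> gives (Ax)^T y = x^T (A^*) y, i.e. x^T A^T y = x^T (A^*) y. Since this holds for all x, y, we must have A^* = A^T. Therefore
A^* =
[[-2, 3],
 [-1, -2],
 [0, 3]].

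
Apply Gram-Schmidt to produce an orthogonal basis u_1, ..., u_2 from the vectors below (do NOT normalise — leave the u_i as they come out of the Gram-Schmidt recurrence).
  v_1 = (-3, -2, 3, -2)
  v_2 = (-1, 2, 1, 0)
Orthogonal basis:
  u_1 = (-3, -2, 3, -2)
  u_2 = (-10/13, 28/13, 10/13, 2/13)

Apply the Gram-Schmidt recurrence
  u_1 = v_1
  u_i = v_i − Σ_{j<i} ((v_i · u_j) / (u_j · u_j)) · u_j.

Step by step this gives:
  u_1 = (-3, -2, 3, -2)
  u_2 = (-10/13, 28/13, 10/13, 2/13)

Orthogonality check:
  u_2 · u_1 = 0 (should be 0)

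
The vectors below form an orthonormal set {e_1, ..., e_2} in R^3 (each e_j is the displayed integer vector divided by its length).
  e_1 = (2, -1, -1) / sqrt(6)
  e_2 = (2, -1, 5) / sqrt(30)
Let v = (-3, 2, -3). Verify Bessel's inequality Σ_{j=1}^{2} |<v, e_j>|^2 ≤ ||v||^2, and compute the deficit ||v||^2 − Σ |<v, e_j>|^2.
Σ |<v, e_j>|^2 = 109/5; ||v||^2 = 22; deficit = 1/5

Write each e_j = u_j / sqrt(<u_j, u_j>) where u_j is the displayed integer vector. Then <v, e_j> = <v, u_j> / sqrt(<u_j, u_j>), so |<v, e_j>|^2 = <v, u_j>^2 / <u_j, u_j>.
Coefficients: <v, e_1> = -5/sqrt(6), <v, e_2> = -23/sqrt(30).
Square and sum: Σ |<v, e_j>|^2 = 109/5.
Compute ||v||^2 = v·v = 22.
Deficit = 22 − 109/5 = 1/5 ≥ 0, confirming Bessel's inequality. (The deficit equals ||v − Σ <v,e_j> e_j||^2, the squared distance from v to span{e_j}.)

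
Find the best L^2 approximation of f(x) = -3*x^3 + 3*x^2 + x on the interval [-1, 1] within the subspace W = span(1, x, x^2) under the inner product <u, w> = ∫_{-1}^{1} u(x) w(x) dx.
g(x) = 3*x^2 - 4*x/5

The best approximation g ∈ W is the orthogonal projection of f onto W. Writing g = a_0 + a_1 x + a_2 x^2, the coefficients solve the normal equations G · a = b where
  G_{ij} = <φ_i, φ_j> and b_i = <f, φ_i>, with φ_0 = 1, φ_1 = x, φ_2 = x^2.
G =
  [2, 0, 2/3]
  [0, 2/3, 0]
  [2/3, 0, 2/5],
b = (2, -8/15, 6/5).
Solving gives a_0 = 0, a_1 = -4/5, a_2 = 3, so
  g(x) = 3*x^2 - 4*x/5.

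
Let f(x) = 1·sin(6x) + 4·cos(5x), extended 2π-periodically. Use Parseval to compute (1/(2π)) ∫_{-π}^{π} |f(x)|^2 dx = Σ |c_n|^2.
Σ |c_n|^2 = 17/2

Expand |f|^2 and use orthogonality of {sin(nx), cos(mx)} on [-π, π]:
  ∫_{-π}^{π} sin(nx)^2 dx = π, ∫ cos(mx)^2 dx = π, and cross terms integrate to 0.
So ∫_{-π}^{π} f(x)^2 dx = 1^2 · π + 4^2 · π = (1 + 16)π.
Divide by 2π: (1 + 16)/2 = 17/2.
By Parseval, this equals Σ |c_n|^2.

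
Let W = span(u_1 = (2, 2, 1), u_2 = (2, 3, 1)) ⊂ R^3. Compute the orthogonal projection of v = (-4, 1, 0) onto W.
proj_W(v) = (-16/5, 1, -8/5)

Set up U = [u_1 | ... | u_2] ∈ R^(3×2). The projector onto W = col(U) is P = U (U^T U)^(-1) U^T.
Compute U^T U =
  [9, 11]
  [11, 14],
and U^T v = (-6, -5).
Solve U^T U · c = U^T v for the coefficients: c = (-29/5, 21/5). The projection is proj_W(v) = U c.
Check: (v - proj_W(v)) · u_1 = 0  (should be 0).
Check: (v - proj_W(v)) · u_2 = 0  (should be 0).
Result: proj_W(v) = (-16/5, 1, -8/5).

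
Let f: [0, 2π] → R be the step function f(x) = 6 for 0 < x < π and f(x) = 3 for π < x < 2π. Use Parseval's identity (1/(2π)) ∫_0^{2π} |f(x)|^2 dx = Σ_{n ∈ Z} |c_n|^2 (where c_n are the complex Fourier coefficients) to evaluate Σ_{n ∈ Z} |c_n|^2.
Σ |c_n|^2 = 45/2

Parseval equates the L^2 energy of f (normalised by 1/(2π)) with the ℓ^2 sum of its Fourier coefficients: (1/(2π)) ∫_0^{2π} |f|^2 = Σ |c_n|^2.
Compute the left side: (1/(2π)) [∫_0^π 6^2 dx + ∫_π^{2π} 3^2 dx] = (1/(2π)) · (36π + 9π) = (36 + 9)/2 = 45/2.
So Σ_{n ∈ Z} |c_n|^2 = 45/2.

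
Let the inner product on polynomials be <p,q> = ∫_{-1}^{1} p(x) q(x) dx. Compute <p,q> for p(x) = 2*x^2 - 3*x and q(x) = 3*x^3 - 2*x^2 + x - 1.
<p,q> = -128/15

Expand the product: p(x)·q(x) = 6*x^5 - 13*x^4 + 8*x^3 - 5*x^2 + 3*x.
∫_{-1}^{1} of each monomial x^k gives [2/(k+1) if k even, 0 if k odd]. Integrating term-by-term (or equivalently evaluating the antiderivative F(x) = x^6 - 13*x^5/5 + 2*x^4 - 5*x^3/3 + 3*x^2/2 at the endpoints):
  F(1) − F(−1) = 7/30 − (263/30) = -128/15.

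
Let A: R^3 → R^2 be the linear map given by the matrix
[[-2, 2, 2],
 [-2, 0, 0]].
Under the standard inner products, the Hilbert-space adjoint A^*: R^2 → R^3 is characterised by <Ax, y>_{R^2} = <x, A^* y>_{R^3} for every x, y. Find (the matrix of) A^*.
A^* = A^T =
[[-2, -2],
 [2, 0],
 [2, 0]]

For real matrices with standard dot products, the defining identity <Ax, y> = <x, A^* y> gives (Ax)^T y = x^T (A^*) y, i.e. x^T A^T y = x^T (A^*) y. Since this holds for all x, y, we must have A^* = A^T. Therefore
A^* =
[[-2, -2],
 [2, 0],
 [2, 0]].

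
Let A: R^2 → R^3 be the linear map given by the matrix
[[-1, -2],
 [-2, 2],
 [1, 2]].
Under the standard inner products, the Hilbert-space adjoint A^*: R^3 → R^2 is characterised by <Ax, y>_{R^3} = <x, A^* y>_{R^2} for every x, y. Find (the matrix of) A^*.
A^* = A^T =
[[-1, -2, 1],
 [-2, 2, 2]]

For real matrices with standard dot products, the defining identity <Ax, y> = <x, A^* y> gives (Ax)^T y = x^T (A^*) y, i.e. x^T A^T y = x^T (A^*) y. Since this holds for all x, y, we must have A^* = A^T. Therefore
A^* =
[[-1, -2, 1],
 [-2, 2, 2]].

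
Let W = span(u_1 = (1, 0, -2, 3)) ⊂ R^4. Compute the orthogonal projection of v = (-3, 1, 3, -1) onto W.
proj_W(v) = (-6/7, 0, 12/7, -18/7)

Set up U = [u_1 | ... | u_1] ∈ R^(4×1). The projector onto W = col(U) is P = U (U^T U)^(-1) U^T.
Compute U^T U =
  [14],
and U^T v = (-12).
Solve U^T U · c = U^T v for the coefficients: c = (-6/7). The projection is proj_W(v) = U c.
Check: (v - proj_W(v)) · u_1 = 0  (should be 0).
Result: proj_W(v) = (-6/7, 0, 12/7, -18/7).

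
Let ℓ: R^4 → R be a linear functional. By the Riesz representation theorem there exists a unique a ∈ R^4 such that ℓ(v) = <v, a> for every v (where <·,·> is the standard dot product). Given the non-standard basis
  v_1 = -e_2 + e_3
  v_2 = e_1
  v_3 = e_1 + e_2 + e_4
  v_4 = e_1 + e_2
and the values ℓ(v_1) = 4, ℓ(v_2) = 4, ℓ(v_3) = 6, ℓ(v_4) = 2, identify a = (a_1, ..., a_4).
a = (4, -2, 2, 4)

Write a = (a_1, ..., a_4) in the standard basis. For each basis vector v_i, ℓ(v_i) = <v_i, a> is a linear equation in the a_j's. Collect the n equations into a matrix system V a = ℓ, where row i of V is v_i (expressed in the standard basis). Since V is invertible (lower-triangular with 1s on the diagonal, up to permutation), solve by back-substitution:
  V =
[[0, -1, 1, 0],
 [1, 0, 0, 0],
 [1, 1, 0, 1],
 [1, 1, 0, 0]]
  V a = (4, 4, 6, 2)
Solving gives a = (4, -2, 2, 4).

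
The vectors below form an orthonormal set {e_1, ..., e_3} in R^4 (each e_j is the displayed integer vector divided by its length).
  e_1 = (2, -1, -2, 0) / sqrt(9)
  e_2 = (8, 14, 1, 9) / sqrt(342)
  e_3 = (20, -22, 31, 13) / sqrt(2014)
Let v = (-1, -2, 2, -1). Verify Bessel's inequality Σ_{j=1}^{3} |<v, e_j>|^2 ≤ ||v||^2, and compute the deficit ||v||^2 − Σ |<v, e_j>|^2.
Σ |<v, e_j>|^2 = 521/53; ||v||^2 = 10; deficit = 9/53

Write each e_j = u_j / sqrt(<u_j, u_j>) where u_j is the displayed integer vector. Then <v, e_j> = <v, u_j> / sqrt(<u_j, u_j>), so |<v, e_j>|^2 = <v, u_j>^2 / <u_j, u_j>.
Coefficients: <v, e_1> = -4/sqrt(9), <v, e_2> = -43/sqrt(342), <v, e_3> = 73/sqrt(2014).
Square and sum: Σ |<v, e_j>|^2 = 521/53.
Compute ||v||^2 = v·v = 10.
Deficit = 10 − 521/53 = 9/53 ≥ 0, confirming Bessel's inequality. (The deficit equals ||v − Σ <v,e_j> e_j||^2, the squared distance from v to span{e_j}.)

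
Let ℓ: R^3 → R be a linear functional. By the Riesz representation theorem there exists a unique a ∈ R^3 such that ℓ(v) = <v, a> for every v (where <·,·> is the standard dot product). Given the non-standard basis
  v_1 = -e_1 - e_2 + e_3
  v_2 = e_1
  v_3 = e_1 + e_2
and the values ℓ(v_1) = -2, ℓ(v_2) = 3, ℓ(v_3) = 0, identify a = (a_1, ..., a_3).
a = (3, -3, -2)

Write a = (a_1, ..., a_3) in the standard basis. For each basis vector v_i, ℓ(v_i) = <v_i, a> is a linear equation in the a_j's. Collect the n equations into a matrix system V a = ℓ, where row i of V is v_i (expressed in the standard basis). Since V is invertible (lower-triangular with 1s on the diagonal, up to permutation), solve by back-substitution:
  V =
[[-1, -1, 1],
 [1, 0, 0],
 [1, 1, 0]]
  V a = (-2, 3, 0)
Solving gives a = (3, -3, -2).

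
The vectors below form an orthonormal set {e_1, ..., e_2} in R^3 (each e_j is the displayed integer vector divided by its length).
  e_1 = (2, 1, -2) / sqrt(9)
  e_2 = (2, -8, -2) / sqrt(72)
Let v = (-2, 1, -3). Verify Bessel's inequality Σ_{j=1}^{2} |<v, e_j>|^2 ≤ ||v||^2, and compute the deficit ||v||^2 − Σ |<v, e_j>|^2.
Σ |<v, e_j>|^2 = 3/2; ||v||^2 = 14; deficit = 25/2

Write each e_j = u_j / sqrt(<u_j, u_j>) where u_j is the displayed integer vector. Then <v, e_j> = <v, u_j> / sqrt(<u_j, u_j>), so |<v, e_j>|^2 = <v, u_j>^2 / <u_j, u_j>.
Coefficients: <v, e_1> = 3/sqrt(9), <v, e_2> = -6/sqrt(72).
Square and sum: Σ |<v, e_j>|^2 = 3/2.
Compute ||v||^2 = v·v = 14.
Deficit = 14 − 3/2 = 25/2 ≥ 0, confirming Bessel's inequality. (The deficit equals ||v − Σ <v,e_j> e_j||^2, the squared distance from v to span{e_j}.)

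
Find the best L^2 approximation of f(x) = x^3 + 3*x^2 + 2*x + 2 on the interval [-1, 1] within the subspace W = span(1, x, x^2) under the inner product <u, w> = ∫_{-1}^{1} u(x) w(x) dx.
g(x) = 3*x^2 + 13*x/5 + 2

The best approximation g ∈ W is the orthogonal projection of f onto W. Writing g = a_0 + a_1 x + a_2 x^2, the coefficients solve the normal equations G · a = b where
  G_{ij} = <φ_i, φ_j> and b_i = <f, φ_i>, with φ_0 = 1, φ_1 = x, φ_2 = x^2.
G =
  [2, 0, 2/3]
  [0, 2/3, 0]
  [2/3, 0, 2/5],
b = (6, 26/15, 38/15).
Solving gives a_0 = 2, a_1 = 13/5, a_2 = 3, so
  g(x) = 3*x^2 + 13*x/5 + 2.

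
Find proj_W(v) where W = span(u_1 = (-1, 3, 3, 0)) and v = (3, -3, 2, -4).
proj_W(v) = (6/19, -18/19, -18/19, 0)

Set up U = [u_1 | ... | u_1] ∈ R^(4×1). The projector onto W = col(U) is P = U (U^T U)^(-1) U^T.
Compute U^T U =
  [19],
and U^T v = (-6).
Solve U^T U · c = U^T v for the coefficients: c = (-6/19). The projection is proj_W(v) = U c.
Check: (v - proj_W(v)) · u_1 = 0  (should be 0).
Result: proj_W(v) = (6/19, -18/19, -18/19, 0).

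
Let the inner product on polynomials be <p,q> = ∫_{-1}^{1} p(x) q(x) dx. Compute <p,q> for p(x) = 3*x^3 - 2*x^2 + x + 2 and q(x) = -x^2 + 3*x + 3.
<p,q> = 196/15

Expand the product: p(x)·q(x) = -3*x^5 + 11*x^4 + 2*x^3 - 5*x^2 + 9*x + 6.
∫_{-1}^{1} of each monomial x^k gives [2/(k+1) if k even, 0 if k odd]. Integrating term-by-term (or equivalently evaluating the antiderivative F(x) = -x^6/2 + 11*x^5/5 + x^4/2 - 5*x^3/3 + 9*x^2/2 + 6*x at the endpoints):
  F(1) − F(−1) = 331/30 − (-61/30) = 196/15.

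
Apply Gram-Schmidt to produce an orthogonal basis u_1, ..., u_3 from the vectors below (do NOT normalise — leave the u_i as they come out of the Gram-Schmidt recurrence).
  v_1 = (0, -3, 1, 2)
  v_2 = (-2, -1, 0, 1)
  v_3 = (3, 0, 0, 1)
Orthogonal basis:
  u_1 = (0, -3, 1, 2)
  u_2 = (-2, 1/14, -5/14, 2/7)
  u_3 = (17/59, 31/59, -37/59, 65/59)

Apply the Gram-Schmidt recurrence
  u_1 = v_1
  u_i = v_i − Σ_{j<i} ((v_i · u_j) / (u_j · u_j)) · u_j.

Step by step this gives:
  u_1 = (0, -3, 1, 2)
  u_2 = (-2, 1/14, -5/14, 2/7)
  u_3 = (17/59, 31/59, -37/59, 65/59)

Orthogonality check:
  u_2 · u_1 = 0 (should be 0)
  u_3 · u_1 = 0 (should be 0)
  u_3 · u_2 = 0 (should be 0)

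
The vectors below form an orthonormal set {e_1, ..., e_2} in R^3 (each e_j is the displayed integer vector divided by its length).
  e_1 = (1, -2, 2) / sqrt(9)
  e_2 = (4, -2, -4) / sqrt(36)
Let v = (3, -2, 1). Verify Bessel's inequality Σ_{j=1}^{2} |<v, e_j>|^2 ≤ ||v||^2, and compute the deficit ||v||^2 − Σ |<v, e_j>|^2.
Σ |<v, e_j>|^2 = 13; ||v||^2 = 14; deficit = 1

Write each e_j = u_j / sqrt(<u_j, u_j>) where u_j is the displayed integer vector. Then <v, e_j> = <v, u_j> / sqrt(<u_j, u_j>), so |<v, e_j>|^2 = <v, u_j>^2 / <u_j, u_j>.
Coefficients: <v, e_1> = 9/sqrt(9), <v, e_2> = 12/sqrt(36).
Square and sum: Σ |<v, e_j>|^2 = 13.
Compute ||v||^2 = v·v = 14.
Deficit = 14 − 13 = 1 ≥ 0, confirming Bessel's inequality. (The deficit equals ||v − Σ <v,e_j> e_j||^2, the squared distance from v to span{e_j}.)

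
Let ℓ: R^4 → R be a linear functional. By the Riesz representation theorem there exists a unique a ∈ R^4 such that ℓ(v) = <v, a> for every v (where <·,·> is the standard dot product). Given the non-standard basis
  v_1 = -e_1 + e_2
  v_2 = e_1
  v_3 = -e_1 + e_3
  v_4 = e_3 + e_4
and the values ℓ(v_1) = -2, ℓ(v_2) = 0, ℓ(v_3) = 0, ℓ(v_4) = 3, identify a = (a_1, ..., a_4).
a = (0, -2, 0, 3)

Write a = (a_1, ..., a_4) in the standard basis. For each basis vector v_i, ℓ(v_i) = <v_i, a> is a linear equation in the a_j's. Collect the n equations into a matrix system V a = ℓ, where row i of V is v_i (expressed in the standard basis). Since V is invertible (lower-triangular with 1s on the diagonal, up to permutation), solve by back-substitution:
  V =
[[-1, 1, 0, 0],
 [1, 0, 0, 0],
 [-1, 0, 1, 0],
 [0, 0, 1, 1]]
  V a = (-2, 0, 0, 3)
Solving gives a = (0, -2, 0, 3).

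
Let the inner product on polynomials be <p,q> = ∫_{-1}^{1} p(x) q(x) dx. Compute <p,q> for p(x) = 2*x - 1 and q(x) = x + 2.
<p,q> = -8/3

Expand the product: p(x)·q(x) = 2*x^2 + 3*x - 2.
∫_{-1}^{1} of each monomial x^k gives [2/(k+1) if k even, 0 if k odd]. Integrating term-by-term (or equivalently evaluating the antiderivative F(x) = 2*x^3/3 + 3*x^2/2 - 2*x at the endpoints):
  F(1) − F(−1) = 1/6 − (17/6) = -8/3.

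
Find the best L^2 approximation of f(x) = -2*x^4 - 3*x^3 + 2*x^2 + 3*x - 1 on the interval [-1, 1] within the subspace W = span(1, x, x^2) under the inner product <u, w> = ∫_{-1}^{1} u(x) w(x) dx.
g(x) = 2*x^2/7 + 6*x/5 - 29/35

The best approximation g ∈ W is the orthogonal projection of f onto W. Writing g = a_0 + a_1 x + a_2 x^2, the coefficients solve the normal equations G · a = b where
  G_{ij} = <φ_i, φ_j> and b_i = <f, φ_i>, with φ_0 = 1, φ_1 = x, φ_2 = x^2.
G =
  [2, 0, 2/3]
  [0, 2/3, 0]
  [2/3, 0, 2/5],
b = (-22/15, 4/5, -46/105).
Solving gives a_0 = -29/35, a_1 = 6/5, a_2 = 2/7, so
  g(x) = 2*x^2/7 + 6*x/5 - 29/35.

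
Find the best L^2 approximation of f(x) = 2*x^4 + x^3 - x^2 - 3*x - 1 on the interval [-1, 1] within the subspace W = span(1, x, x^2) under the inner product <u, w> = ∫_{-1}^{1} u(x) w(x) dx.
g(x) = 5*x^2/7 - 12*x/5 - 41/35

The best approximation g ∈ W is the orthogonal projection of f onto W. Writing g = a_0 + a_1 x + a_2 x^2, the coefficients solve the normal equations G · a = b where
  G_{ij} = <φ_i, φ_j> and b_i = <f, φ_i>, with φ_0 = 1, φ_1 = x, φ_2 = x^2.
G =
  [2, 0, 2/3]
  [0, 2/3, 0]
  [2/3, 0, 2/5],
b = (-28/15, -8/5, -52/105).
Solving gives a_0 = -41/35, a_1 = -12/5, a_2 = 5/7, so
  g(x) = 5*x^2/7 - 12*x/5 - 41/35.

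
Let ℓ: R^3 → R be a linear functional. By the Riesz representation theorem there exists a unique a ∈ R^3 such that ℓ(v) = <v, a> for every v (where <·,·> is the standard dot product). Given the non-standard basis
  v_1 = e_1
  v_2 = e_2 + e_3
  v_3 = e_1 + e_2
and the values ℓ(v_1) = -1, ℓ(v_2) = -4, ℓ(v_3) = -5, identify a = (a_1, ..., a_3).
a = (-1, -4, 0)

Write a = (a_1, ..., a_3) in the standard basis. For each basis vector v_i, ℓ(v_i) = <v_i, a> is a linear equation in the a_j's. Collect the n equations into a matrix system V a = ℓ, where row i of V is v_i (expressed in the standard basis). Since V is invertible (lower-triangular with 1s on the diagonal, up to permutation), solve by back-substitution:
  V =
[[1, 0, 0],
 [0, 1, 1],
 [1, 1, 0]]
  V a = (-1, -4, -5)
Solving gives a = (-1, -4, 0).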